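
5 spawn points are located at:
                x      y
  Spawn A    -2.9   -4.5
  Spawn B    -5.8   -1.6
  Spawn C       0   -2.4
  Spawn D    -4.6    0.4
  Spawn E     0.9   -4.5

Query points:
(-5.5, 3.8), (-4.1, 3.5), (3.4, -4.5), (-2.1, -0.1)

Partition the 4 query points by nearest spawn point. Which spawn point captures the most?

Spawn D

(-5.5, 3.8) — d² to each: Spawn A:75.65, Spawn B:29.25, Spawn C:68.69, Spawn D:12.37, Spawn E:109.85 → nearest is Spawn D
(-4.1, 3.5) — d² to each: Spawn A:65.44, Spawn B:28.9, Spawn C:51.62, Spawn D:9.86, Spawn E:89 → nearest is Spawn D
(3.4, -4.5) — d² to each: Spawn A:39.69, Spawn B:93.05, Spawn C:15.97, Spawn D:88.01, Spawn E:6.25 → nearest is Spawn E
(-2.1, -0.1) — d² to each: Spawn A:20, Spawn B:15.94, Spawn C:9.7, Spawn D:6.5, Spawn E:28.36 → nearest is Spawn D
Tally — Spawn D:3, Spawn E:1. Spawn D captures the most (3).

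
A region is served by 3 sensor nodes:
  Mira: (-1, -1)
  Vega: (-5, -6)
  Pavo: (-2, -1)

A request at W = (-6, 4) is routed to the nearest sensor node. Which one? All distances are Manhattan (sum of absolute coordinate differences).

d(W, Mira) = |-6−(-1)| + |4−(-1)| = 5 + 5 = 10
d(W, Vega) = |-6−(-5)| + |4−(-6)| = 1 + 10 = 11
d(W, Pavo) = |-6−(-2)| + |4−(-1)| = 4 + 5 = 9
The smallest is to Pavo, so W lies in the Voronoi region of Pavo.

Pavo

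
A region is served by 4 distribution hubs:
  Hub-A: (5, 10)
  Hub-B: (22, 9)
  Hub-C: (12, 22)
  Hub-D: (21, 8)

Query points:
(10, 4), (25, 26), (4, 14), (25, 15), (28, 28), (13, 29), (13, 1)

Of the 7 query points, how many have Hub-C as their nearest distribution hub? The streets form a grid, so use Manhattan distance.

(10, 4) — d to each: Hub-A:11, Hub-B:17, Hub-C:20, Hub-D:15 → nearest is Hub-A
(25, 26) — d to each: Hub-A:36, Hub-B:20, Hub-C:17, Hub-D:22 → nearest is Hub-C
(4, 14) — d to each: Hub-A:5, Hub-B:23, Hub-C:16, Hub-D:23 → nearest is Hub-A
(25, 15) — d to each: Hub-A:25, Hub-B:9, Hub-C:20, Hub-D:11 → nearest is Hub-B
(28, 28) — d to each: Hub-A:41, Hub-B:25, Hub-C:22, Hub-D:27 → nearest is Hub-C
(13, 29) — d to each: Hub-A:27, Hub-B:29, Hub-C:8, Hub-D:29 → nearest is Hub-C
(13, 1) — d to each: Hub-A:17, Hub-B:17, Hub-C:22, Hub-D:15 → nearest is Hub-D
3 of the 7 points have Hub-C as nearest.

3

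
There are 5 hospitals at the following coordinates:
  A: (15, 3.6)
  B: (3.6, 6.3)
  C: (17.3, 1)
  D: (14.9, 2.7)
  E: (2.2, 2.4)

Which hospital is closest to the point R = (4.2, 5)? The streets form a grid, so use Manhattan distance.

B

d(R,A) = 10.8 + 1.4 = 12.2
d(R,B) = 0.6 + 1.3 = 1.9
d(R,C) = 13.1 + 4 = 17.1
d(R,D) = 10.7 + 2.3 = 13
d(R,E) = 2 + 2.6 = 4.6
The smallest is to B, so R lies in the Voronoi region of B.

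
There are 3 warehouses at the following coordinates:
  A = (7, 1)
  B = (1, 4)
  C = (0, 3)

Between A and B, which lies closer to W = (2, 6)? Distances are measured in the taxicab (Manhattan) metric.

B

d(W,A) = |2−7| + |6−1| = 5 + 5 = 10
d(W,B) = |2−1| + |6−4| = 1 + 2 = 3
10 > 3, so B is closer.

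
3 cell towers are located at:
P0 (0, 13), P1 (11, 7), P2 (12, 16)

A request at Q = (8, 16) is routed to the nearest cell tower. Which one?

Since √ is increasing, it suffices to compare squared distances:
|QP0|² = (8−0)² + (16−13)² = 64 + 9 = 73
|QP1|² = (8−11)² + (16−7)² = 9 + 81 = 90
|QP2|² = (8−12)² + (16−16)² = 16 + 0 = 16
P2 is nearest.

P2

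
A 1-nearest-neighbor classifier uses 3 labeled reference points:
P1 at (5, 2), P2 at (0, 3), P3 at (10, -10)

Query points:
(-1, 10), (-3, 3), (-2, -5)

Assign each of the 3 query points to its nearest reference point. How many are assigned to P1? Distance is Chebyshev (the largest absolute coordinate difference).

1

(-1, 10) — d to each: P1:8, P2:7, P3:20 → nearest is P2
(-3, 3) — d to each: P1:8, P2:3, P3:13 → nearest is P2
(-2, -5) — d to each: P1:7, P2:8, P3:12 → nearest is P1
1 of the 3 points has P1 as nearest.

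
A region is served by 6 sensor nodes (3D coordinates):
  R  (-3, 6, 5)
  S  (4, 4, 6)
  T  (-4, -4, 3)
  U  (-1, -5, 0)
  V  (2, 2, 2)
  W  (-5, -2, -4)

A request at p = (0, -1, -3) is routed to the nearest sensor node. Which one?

Since √ is increasing, it suffices to compare squared distances:
|pR|² = 9 + 49 + 64 = 122
|pS|² = 16 + 25 + 81 = 122
|pT|² = 16 + 9 + 36 = 61
|pU|² = 1 + 16 + 9 = 26
|pV|² = 4 + 9 + 25 = 38
|pW|² = 25 + 1 + 1 = 27
U is nearest.

U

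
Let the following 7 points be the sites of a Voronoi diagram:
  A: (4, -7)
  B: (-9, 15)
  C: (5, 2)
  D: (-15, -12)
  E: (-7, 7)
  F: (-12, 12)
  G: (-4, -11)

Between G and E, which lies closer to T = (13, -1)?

Compare squared distances:
|TG|² = (13−(-4))² + (-1−(-11))² = 289 + 100 = 389
|TE|² = (13−(-7))² + (-1−7)² = 400 + 64 = 464
389 < 464, so G is closer.

G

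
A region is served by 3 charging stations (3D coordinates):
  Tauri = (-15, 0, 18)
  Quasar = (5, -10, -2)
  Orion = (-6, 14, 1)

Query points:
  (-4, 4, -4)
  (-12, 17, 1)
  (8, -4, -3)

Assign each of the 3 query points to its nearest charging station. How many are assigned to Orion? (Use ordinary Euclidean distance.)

2

(-4, 4, -4) — d² to each: Tauri:621, Quasar:281, Orion:129 → nearest is Orion
(-12, 17, 1) — d² to each: Tauri:587, Quasar:1027, Orion:45 → nearest is Orion
(8, -4, -3) — d² to each: Tauri:986, Quasar:46, Orion:536 → nearest is Quasar
2 of the 3 points have Orion as nearest.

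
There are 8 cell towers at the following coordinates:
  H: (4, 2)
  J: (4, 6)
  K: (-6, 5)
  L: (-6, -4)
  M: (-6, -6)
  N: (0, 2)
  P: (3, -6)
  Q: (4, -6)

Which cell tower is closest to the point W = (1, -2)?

N

Squared Euclidean distances:
|WH|² = 9 + 16 = 25
|WJ|² = 9 + 64 = 73
|WK|² = 49 + 49 = 98
|WL|² = 49 + 4 = 53
|WM|² = 49 + 16 = 65
|WN|² = 1 + 16 = 17
|WP|² = 4 + 16 = 20
|WQ|² = 9 + 16 = 25
N is nearest.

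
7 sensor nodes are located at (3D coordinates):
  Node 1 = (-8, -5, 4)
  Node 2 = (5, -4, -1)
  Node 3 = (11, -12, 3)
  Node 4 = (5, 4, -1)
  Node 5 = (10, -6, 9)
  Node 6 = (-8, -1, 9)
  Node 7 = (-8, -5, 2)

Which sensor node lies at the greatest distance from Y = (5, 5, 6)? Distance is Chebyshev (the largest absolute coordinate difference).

d(Y, Node 1) = max(13, 10, 2) = 13
d(Y, Node 2) = max(0, 9, 7) = 9
d(Y, Node 3) = max(6, 17, 3) = 17
d(Y, Node 4) = max(0, 1, 7) = 7
d(Y, Node 5) = max(5, 11, 3) = 11
d(Y, Node 6) = max(13, 6, 3) = 13
d(Y, Node 7) = max(13, 10, 4) = 13
The largest is to Node 3.

Node 3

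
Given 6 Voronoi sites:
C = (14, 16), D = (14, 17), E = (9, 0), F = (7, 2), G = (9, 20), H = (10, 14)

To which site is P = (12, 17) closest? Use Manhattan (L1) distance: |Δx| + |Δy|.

d(P,C) = |12−14| + |17−16| = 2 + 1 = 3
d(P,D) = |12−14| + |17−17| = 2 + 0 = 2
d(P,E) = |12−9| + |17−0| = 3 + 17 = 20
d(P,F) = |12−7| + |17−2| = 5 + 15 = 20
d(P,G) = |12−9| + |17−20| = 3 + 3 = 6
d(P,H) = |12−10| + |17−14| = 2 + 3 = 5
D is nearest.

D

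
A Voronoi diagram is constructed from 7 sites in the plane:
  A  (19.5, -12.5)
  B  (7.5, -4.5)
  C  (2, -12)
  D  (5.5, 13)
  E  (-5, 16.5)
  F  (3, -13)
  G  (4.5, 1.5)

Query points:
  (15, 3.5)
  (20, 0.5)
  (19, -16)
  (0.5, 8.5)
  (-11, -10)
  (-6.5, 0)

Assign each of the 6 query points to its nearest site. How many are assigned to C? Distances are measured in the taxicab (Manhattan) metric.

(15, 3.5) — d to each: A:20.5, B:15.5, C:28.5, D:19, E:33, F:28.5, G:12.5 → nearest is G
(20, 0.5) — d to each: A:13.5, B:17.5, C:30.5, D:27, E:41, F:30.5, G:16.5 → nearest is A
(19, -16) — d to each: A:4, B:23, C:21, D:42.5, E:56.5, F:19, G:32 → nearest is A
(0.5, 8.5) — d to each: A:40, B:20, C:22, D:9.5, E:13.5, F:24, G:11 → nearest is D
(-11, -10) — d to each: A:33, B:24, C:15, D:39.5, E:32.5, F:17, G:27 → nearest is C
(-6.5, 0) — d to each: A:38.5, B:18.5, C:20.5, D:25, E:18, F:22.5, G:12.5 → nearest is G
1 of the 6 points has C as nearest.

1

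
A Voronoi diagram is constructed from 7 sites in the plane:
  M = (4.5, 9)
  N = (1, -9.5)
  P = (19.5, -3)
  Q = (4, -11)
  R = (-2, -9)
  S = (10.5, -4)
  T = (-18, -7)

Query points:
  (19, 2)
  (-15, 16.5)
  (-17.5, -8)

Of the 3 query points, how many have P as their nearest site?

(19, 2) — d² to each: M:259.25, N:456.25, P:25.25, Q:394, R:562, S:108.25, T:1450 → nearest is P
(-15, 16.5) — d² to each: M:436.5, N:932, P:1570.5, Q:1117.25, R:819.25, S:1070.5, T:561.25 → nearest is M
(-17.5, -8) — d² to each: M:773, N:344.5, P:1394, Q:471.25, R:241.25, S:800, T:1.25 → nearest is T
1 of the 3 points has P as nearest.

1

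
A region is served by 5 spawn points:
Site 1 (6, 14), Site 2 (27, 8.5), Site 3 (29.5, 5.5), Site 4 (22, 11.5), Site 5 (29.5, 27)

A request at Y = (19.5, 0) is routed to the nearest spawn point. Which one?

Since √ is increasing, it suffices to compare squared distances:
d²(Y, Site 1) = (19.5−6)² + (0−14)² = 182.25 + 196 = 378.25
d²(Y, Site 2) = (19.5−27)² + (0−8.5)² = 56.25 + 72.25 = 128.5
d²(Y, Site 3) = (19.5−29.5)² + (0−5.5)² = 100 + 30.25 = 130.25
d²(Y, Site 4) = (19.5−22)² + (0−11.5)² = 6.25 + 132.25 = 138.5
d²(Y, Site 5) = (19.5−29.5)² + (0−27)² = 100 + 729 = 829
Site 2 is nearest.

Site 2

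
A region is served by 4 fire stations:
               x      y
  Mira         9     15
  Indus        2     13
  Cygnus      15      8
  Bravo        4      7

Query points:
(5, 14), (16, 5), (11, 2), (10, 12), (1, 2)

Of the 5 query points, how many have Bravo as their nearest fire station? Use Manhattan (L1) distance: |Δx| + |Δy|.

(5, 14) — d to each: Mira:5, Indus:4, Cygnus:16, Bravo:8 → nearest is Indus
(16, 5) — d to each: Mira:17, Indus:22, Cygnus:4, Bravo:14 → nearest is Cygnus
(11, 2) — d to each: Mira:15, Indus:20, Cygnus:10, Bravo:12 → nearest is Cygnus
(10, 12) — d to each: Mira:4, Indus:9, Cygnus:9, Bravo:11 → nearest is Mira
(1, 2) — d to each: Mira:21, Indus:12, Cygnus:20, Bravo:8 → nearest is Bravo
1 of the 5 points has Bravo as nearest.

1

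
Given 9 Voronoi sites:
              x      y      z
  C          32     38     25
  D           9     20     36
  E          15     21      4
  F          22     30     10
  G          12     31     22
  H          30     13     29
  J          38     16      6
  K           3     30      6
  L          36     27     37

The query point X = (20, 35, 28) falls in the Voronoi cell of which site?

Squared Euclidean distances:
|XC|² = 144 + 9 + 9 = 162
|XD|² = 121 + 225 + 64 = 410
|XE|² = 25 + 196 + 576 = 797
|XF|² = 4 + 25 + 324 = 353
|XG|² = 64 + 16 + 36 = 116
|XH|² = 100 + 484 + 1 = 585
|XJ|² = 324 + 361 + 484 = 1169
|XK|² = 289 + 25 + 484 = 798
|XL|² = 256 + 64 + 81 = 401
Minimum is at G.

G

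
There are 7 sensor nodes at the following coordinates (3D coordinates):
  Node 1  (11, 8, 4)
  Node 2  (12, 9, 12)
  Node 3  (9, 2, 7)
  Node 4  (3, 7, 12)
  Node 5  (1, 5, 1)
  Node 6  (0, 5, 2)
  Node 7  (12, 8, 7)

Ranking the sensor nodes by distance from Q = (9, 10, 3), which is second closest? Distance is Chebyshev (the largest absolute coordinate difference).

d(Q, Node 1) = max(2, 2, 1) = 2
d(Q, Node 2) = max(3, 1, 9) = 9
d(Q, Node 3) = max(0, 8, 4) = 8
d(Q, Node 4) = max(6, 3, 9) = 9
d(Q, Node 5) = max(8, 5, 2) = 8
d(Q, Node 6) = max(9, 5, 1) = 9
d(Q, Node 7) = max(3, 2, 4) = 4
Sorted ascending: Node 1, Node 7, Node 3, … — the second-nearest is Node 7.

Node 7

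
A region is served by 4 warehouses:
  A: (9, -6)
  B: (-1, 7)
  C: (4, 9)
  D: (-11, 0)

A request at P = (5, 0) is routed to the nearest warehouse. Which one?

Squared Euclidean distances:
|PA|² = (5−9)² + (0−(-6))² = 16 + 36 = 52
|PB|² = (5−(-1))² + (0−7)² = 36 + 49 = 85
|PC|² = (5−4)² + (0−9)² = 1 + 81 = 82
|PD|² = (5−(-11))² + (0−0)² = 256 + 0 = 256
Minimum is at A.

A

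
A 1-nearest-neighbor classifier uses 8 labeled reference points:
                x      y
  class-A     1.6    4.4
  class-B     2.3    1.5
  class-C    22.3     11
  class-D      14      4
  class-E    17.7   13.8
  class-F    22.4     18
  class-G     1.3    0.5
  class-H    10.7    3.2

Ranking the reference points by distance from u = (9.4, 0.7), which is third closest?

Compare squared distances (the ordering matches that of the actual distances):
d²(u, class-A) = 60.84 + 13.69 = 74.53
d²(u, class-B) = 50.41 + 0.64 = 51.05
d²(u, class-C) = 166.41 + 106.09 = 272.5
d²(u, class-D) = 21.16 + 10.89 = 32.05
d²(u, class-E) = 68.89 + 171.61 = 240.5
d²(u, class-F) = 169 + 299.29 = 468.29
d²(u, class-G) = 65.61 + 0.04 = 65.65
d²(u, class-H) = 1.69 + 6.25 = 7.94
Sorted ascending: class-H, class-D, class-B, class-G, … — the third-nearest is class-B.

class-B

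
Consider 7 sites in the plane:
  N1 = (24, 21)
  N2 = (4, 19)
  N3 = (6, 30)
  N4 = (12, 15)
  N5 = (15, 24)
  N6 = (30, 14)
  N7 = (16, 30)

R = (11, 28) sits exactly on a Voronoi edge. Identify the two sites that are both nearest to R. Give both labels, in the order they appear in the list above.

Squared distances from R to each site:
|RN1|² = (11−24)² + (28−21)² = 169 + 49 = 218
|RN2|² = (11−4)² + (28−19)² = 49 + 81 = 130
|RN3|² = (11−6)² + (28−30)² = 25 + 4 = 29
|RN4|² = (11−12)² + (28−15)² = 1 + 169 = 170
|RN5|² = (11−15)² + (28−24)² = 16 + 16 = 32
|RN6|² = (11−30)² + (28−14)² = 361 + 196 = 557
|RN7|² = (11−16)² + (28−30)² = 25 + 4 = 29
R is equidistant from N3 and N7 (both at squared distance 29), and every other site is strictly farther — so R lies on the N3–N7 Voronoi edge.

N3 and N7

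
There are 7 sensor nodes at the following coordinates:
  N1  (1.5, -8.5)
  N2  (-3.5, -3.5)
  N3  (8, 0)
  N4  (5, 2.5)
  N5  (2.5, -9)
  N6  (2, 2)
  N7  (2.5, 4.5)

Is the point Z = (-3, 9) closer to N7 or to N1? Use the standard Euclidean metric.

N7

Compare squared distances:
|ZN7|² = (-3−2.5)² + (9−4.5)² = 30.25 + 20.25 = 50.5
|ZN1|² = (-3−1.5)² + (9−(-8.5))² = 20.25 + 306.25 = 326.5
50.5 < 326.5, so N7 is closer.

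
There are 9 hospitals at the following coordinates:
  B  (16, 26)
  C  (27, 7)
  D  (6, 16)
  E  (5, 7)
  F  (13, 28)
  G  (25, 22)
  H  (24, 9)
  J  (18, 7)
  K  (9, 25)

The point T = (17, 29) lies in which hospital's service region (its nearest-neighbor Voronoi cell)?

Since √ is increasing, it suffices to compare squared distances:
|TB|² = (17−16)² + (29−26)² = 1 + 9 = 10
|TC|² = (17−27)² + (29−7)² = 100 + 484 = 584
|TD|² = (17−6)² + (29−16)² = 121 + 169 = 290
|TE|² = (17−5)² + (29−7)² = 144 + 484 = 628
|TF|² = (17−13)² + (29−28)² = 16 + 1 = 17
|TG|² = (17−25)² + (29−22)² = 64 + 49 = 113
|TH|² = (17−24)² + (29−9)² = 49 + 400 = 449
|TJ|² = (17−18)² + (29−7)² = 1 + 484 = 485
|TK|² = (17−9)² + (29−25)² = 64 + 16 = 80
Minimum is at B.

B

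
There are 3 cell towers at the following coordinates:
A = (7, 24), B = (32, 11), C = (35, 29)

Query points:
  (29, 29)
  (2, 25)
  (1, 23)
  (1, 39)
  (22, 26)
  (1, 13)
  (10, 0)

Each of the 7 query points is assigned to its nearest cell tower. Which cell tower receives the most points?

(29, 29) — d² to each: A:509, B:333, C:36 → nearest is C
(2, 25) — d² to each: A:26, B:1096, C:1105 → nearest is A
(1, 23) — d² to each: A:37, B:1105, C:1192 → nearest is A
(1, 39) — d² to each: A:261, B:1745, C:1256 → nearest is A
(22, 26) — d² to each: A:229, B:325, C:178 → nearest is C
(1, 13) — d² to each: A:157, B:965, C:1412 → nearest is A
(10, 0) — d² to each: A:585, B:605, C:1466 → nearest is A
Tally — A:5, C:2. A captures the most (5).

A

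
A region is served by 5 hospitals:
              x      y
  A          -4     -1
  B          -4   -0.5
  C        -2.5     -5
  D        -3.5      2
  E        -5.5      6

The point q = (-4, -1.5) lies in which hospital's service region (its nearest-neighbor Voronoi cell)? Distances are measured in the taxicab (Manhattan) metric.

d(q,A) = |-4−(-4)| + |-1.5−(-1)| = 0 + 0.5 = 0.5
d(q,B) = |-4−(-4)| + |-1.5−(-0.5)| = 0 + 1 = 1
d(q,C) = |-4−(-2.5)| + |-1.5−(-5)| = 1.5 + 3.5 = 5
d(q,D) = |-4−(-3.5)| + |-1.5−2| = 0.5 + 3.5 = 4
d(q,E) = |-4−(-5.5)| + |-1.5−6| = 1.5 + 7.5 = 9
Minimum is at A.

A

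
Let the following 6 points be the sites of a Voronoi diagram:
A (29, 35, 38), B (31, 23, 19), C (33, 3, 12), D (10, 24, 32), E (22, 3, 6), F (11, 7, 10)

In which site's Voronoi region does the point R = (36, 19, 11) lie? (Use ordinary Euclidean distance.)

B

Squared Euclidean distances:
|RA|² = (36−29)² + (19−35)² + (11−38)² = 49 + 256 + 729 = 1034
|RB|² = (36−31)² + (19−23)² + (11−19)² = 25 + 16 + 64 = 105
|RC|² = (36−33)² + (19−3)² + (11−12)² = 9 + 256 + 1 = 266
|RD|² = (36−10)² + (19−24)² + (11−32)² = 676 + 25 + 441 = 1142
|RE|² = (36−22)² + (19−3)² + (11−6)² = 196 + 256 + 25 = 477
|RF|² = (36−11)² + (19−7)² + (11−10)² = 625 + 144 + 1 = 770
Minimum is at B.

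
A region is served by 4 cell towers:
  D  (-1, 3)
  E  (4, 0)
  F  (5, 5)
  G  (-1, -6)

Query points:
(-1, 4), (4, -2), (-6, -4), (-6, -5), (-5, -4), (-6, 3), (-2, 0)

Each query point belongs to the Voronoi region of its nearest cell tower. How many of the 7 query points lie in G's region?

(-1, 4) — d² to each: D:1, E:41, F:37, G:100 → nearest is D
(4, -2) — d² to each: D:50, E:4, F:50, G:41 → nearest is E
(-6, -4) — d² to each: D:74, E:116, F:202, G:29 → nearest is G
(-6, -5) — d² to each: D:89, E:125, F:221, G:26 → nearest is G
(-5, -4) — d² to each: D:65, E:97, F:181, G:20 → nearest is G
(-6, 3) — d² to each: D:25, E:109, F:125, G:106 → nearest is D
(-2, 0) — d² to each: D:10, E:36, F:74, G:37 → nearest is D
3 of the 7 points have G as nearest.

3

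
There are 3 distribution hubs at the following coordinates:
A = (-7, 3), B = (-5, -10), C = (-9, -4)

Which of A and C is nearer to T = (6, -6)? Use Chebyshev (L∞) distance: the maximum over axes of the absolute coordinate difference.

A

d(T,A) = max(13, 9) = 13
d(T,C) = max(15, 2) = 15
13 < 15, so A is closer.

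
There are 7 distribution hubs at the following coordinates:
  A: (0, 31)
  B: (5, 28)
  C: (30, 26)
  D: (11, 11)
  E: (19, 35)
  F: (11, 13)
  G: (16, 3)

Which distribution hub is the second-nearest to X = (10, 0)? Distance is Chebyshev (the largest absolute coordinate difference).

D

d(X,A) = max(10, 31) = 31
d(X,B) = max(5, 28) = 28
d(X,C) = max(20, 26) = 26
d(X,D) = max(1, 11) = 11
d(X,E) = max(9, 35) = 35
d(X,F) = max(1, 13) = 13
d(X,G) = max(6, 3) = 6
Sorted ascending: G, D, F, … — the second-nearest is D.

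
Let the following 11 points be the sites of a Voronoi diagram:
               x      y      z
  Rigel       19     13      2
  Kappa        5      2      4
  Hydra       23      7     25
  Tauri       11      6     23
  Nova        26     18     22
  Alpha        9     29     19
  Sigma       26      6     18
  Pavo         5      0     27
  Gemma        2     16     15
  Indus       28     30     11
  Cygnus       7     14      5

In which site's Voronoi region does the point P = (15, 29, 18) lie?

Since √ is increasing, it suffices to compare squared distances:
d²(P, Rigel) = (15−19)² + (29−13)² + (18−2)² = 16 + 256 + 256 = 528
d²(P, Kappa) = (15−5)² + (29−2)² + (18−4)² = 100 + 729 + 196 = 1025
d²(P, Hydra) = (15−23)² + (29−7)² + (18−25)² = 64 + 484 + 49 = 597
d²(P, Tauri) = (15−11)² + (29−6)² + (18−23)² = 16 + 529 + 25 = 570
d²(P, Nova) = (15−26)² + (29−18)² + (18−22)² = 121 + 121 + 16 = 258
d²(P, Alpha) = (15−9)² + (29−29)² + (18−19)² = 36 + 0 + 1 = 37
d²(P, Sigma) = (15−26)² + (29−6)² + (18−18)² = 121 + 529 + 0 = 650
d²(P, Pavo) = (15−5)² + (29−0)² + (18−27)² = 100 + 841 + 81 = 1022
d²(P, Gemma) = (15−2)² + (29−16)² + (18−15)² = 169 + 169 + 9 = 347
d²(P, Indus) = (15−28)² + (29−30)² + (18−11)² = 169 + 1 + 49 = 219
d²(P, Cygnus) = (15−7)² + (29−14)² + (18−5)² = 64 + 225 + 169 = 458
Minimum is at Alpha.

Alpha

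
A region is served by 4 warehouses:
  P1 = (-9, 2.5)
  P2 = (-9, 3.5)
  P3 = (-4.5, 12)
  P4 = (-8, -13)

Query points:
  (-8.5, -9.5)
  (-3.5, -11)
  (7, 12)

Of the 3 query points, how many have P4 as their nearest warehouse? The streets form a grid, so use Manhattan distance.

2

(-8.5, -9.5) — d to each: P1:12.5, P2:13.5, P3:25.5, P4:4 → nearest is P4
(-3.5, -11) — d to each: P1:19, P2:20, P3:24, P4:6.5 → nearest is P4
(7, 12) — d to each: P1:25.5, P2:24.5, P3:11.5, P4:40 → nearest is P3
2 of the 3 points have P4 as nearest.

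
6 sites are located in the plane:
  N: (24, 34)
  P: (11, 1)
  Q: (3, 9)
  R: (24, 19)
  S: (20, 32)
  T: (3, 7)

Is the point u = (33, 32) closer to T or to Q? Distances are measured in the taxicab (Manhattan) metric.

Q

d(u,T) = |33−3| + |32−7| = 30 + 25 = 55
d(u,Q) = |33−3| + |32−9| = 30 + 23 = 53
55 > 53, so Q is closer.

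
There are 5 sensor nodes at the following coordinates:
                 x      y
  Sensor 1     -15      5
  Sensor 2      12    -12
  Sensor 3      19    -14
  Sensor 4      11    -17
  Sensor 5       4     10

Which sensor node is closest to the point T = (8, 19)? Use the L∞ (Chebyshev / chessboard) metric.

Sensor 5

d(T, Sensor 1) = max(23, 14) = 23
d(T, Sensor 2) = max(4, 31) = 31
d(T, Sensor 3) = max(11, 33) = 33
d(T, Sensor 4) = max(3, 36) = 36
d(T, Sensor 5) = max(4, 9) = 9
The smallest is to Sensor 5, so T lies in the Voronoi region of Sensor 5.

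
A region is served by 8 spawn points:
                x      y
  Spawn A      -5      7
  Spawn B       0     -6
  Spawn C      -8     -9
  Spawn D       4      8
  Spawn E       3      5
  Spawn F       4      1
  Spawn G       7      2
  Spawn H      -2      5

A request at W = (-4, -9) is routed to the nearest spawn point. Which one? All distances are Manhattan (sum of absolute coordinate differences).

Spawn C

d(W, Spawn A) = |-4−(-5)| + |-9−7| = 1 + 16 = 17
d(W, Spawn B) = |-4−0| + |-9−(-6)| = 4 + 3 = 7
d(W, Spawn C) = |-4−(-8)| + |-9−(-9)| = 4 + 0 = 4
d(W, Spawn D) = |-4−4| + |-9−8| = 8 + 17 = 25
d(W, Spawn E) = |-4−3| + |-9−5| = 7 + 14 = 21
d(W, Spawn F) = |-4−4| + |-9−1| = 8 + 10 = 18
d(W, Spawn G) = |-4−7| + |-9−2| = 11 + 11 = 22
d(W, Spawn H) = |-4−(-2)| + |-9−5| = 2 + 14 = 16
The smallest is to Spawn C, so W lies in the Voronoi region of Spawn C.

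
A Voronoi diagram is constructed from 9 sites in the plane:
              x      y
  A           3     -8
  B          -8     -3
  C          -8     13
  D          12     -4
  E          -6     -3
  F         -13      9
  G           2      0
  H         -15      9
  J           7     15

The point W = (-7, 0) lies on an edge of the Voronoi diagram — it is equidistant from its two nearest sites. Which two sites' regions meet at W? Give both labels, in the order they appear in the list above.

Squared distances from W to each site:
|WA|² = (-7−3)² + (0−(-8))² = 100 + 64 = 164
|WB|² = (-7−(-8))² + (0−(-3))² = 1 + 9 = 10
|WC|² = (-7−(-8))² + (0−13)² = 1 + 169 = 170
|WD|² = (-7−12)² + (0−(-4))² = 361 + 16 = 377
|WE|² = (-7−(-6))² + (0−(-3))² = 1 + 9 = 10
|WF|² = (-7−(-13))² + (0−9)² = 36 + 81 = 117
|WG|² = (-7−2)² + (0−0)² = 81 + 0 = 81
|WH|² = (-7−(-15))² + (0−9)² = 64 + 81 = 145
|WJ|² = (-7−7)² + (0−15)² = 196 + 225 = 421
W is equidistant from B and E (both at squared distance 10), and every other site is strictly farther — so W lies on the B–E Voronoi edge.

B and E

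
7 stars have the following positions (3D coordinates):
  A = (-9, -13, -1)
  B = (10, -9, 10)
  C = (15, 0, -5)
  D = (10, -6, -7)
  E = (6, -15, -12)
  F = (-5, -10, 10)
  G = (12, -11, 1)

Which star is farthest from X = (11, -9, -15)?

Compare squared distances (the ordering matches that of the actual distances):
|XA|² = 400 + 16 + 196 = 612
|XB|² = 1 + 0 + 625 = 626
|XC|² = 16 + 81 + 100 = 197
|XD|² = 1 + 9 + 64 = 74
|XE|² = 25 + 36 + 9 = 70
|XF|² = 256 + 1 + 625 = 882
|XG|² = 1 + 4 + 256 = 261
The largest is to F.

F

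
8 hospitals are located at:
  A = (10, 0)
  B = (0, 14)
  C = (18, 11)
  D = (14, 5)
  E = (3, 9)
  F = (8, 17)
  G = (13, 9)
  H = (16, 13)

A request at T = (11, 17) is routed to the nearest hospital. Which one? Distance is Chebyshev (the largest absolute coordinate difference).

F

d(T,A) = max(1, 17) = 17
d(T,B) = max(11, 3) = 11
d(T,C) = max(7, 6) = 7
d(T,D) = max(3, 12) = 12
d(T,E) = max(8, 8) = 8
d(T,F) = max(3, 0) = 3
d(T,G) = max(2, 8) = 8
d(T,H) = max(5, 4) = 5
F is nearest.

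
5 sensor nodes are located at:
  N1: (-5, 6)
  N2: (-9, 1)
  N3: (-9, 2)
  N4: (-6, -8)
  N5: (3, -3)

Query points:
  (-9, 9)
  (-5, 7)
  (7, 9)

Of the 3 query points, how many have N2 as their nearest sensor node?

(-9, 9) — d² to each: N1:25, N2:64, N3:49, N4:298, N5:288 → nearest is N1
(-5, 7) — d² to each: N1:1, N2:52, N3:41, N4:226, N5:164 → nearest is N1
(7, 9) — d² to each: N1:153, N2:320, N3:305, N4:458, N5:160 → nearest is N1
0 of the 3 points have N2 as nearest.

0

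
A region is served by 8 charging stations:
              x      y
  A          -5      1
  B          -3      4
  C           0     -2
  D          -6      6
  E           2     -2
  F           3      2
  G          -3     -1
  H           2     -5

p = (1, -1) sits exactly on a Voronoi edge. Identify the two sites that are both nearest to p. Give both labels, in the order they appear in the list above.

C and E

Squared distances from p to each site:
|pA|² = (1−(-5))² + (-1−1)² = 36 + 4 = 40
|pB|² = (1−(-3))² + (-1−4)² = 16 + 25 = 41
|pC|² = (1−0)² + (-1−(-2))² = 1 + 1 = 2
|pD|² = (1−(-6))² + (-1−6)² = 49 + 49 = 98
|pE|² = (1−2)² + (-1−(-2))² = 1 + 1 = 2
|pF|² = (1−3)² + (-1−2)² = 4 + 9 = 13
|pG|² = (1−(-3))² + (-1−(-1))² = 16 + 0 = 16
|pH|² = (1−2)² + (-1−(-5))² = 1 + 16 = 17
p is equidistant from C and E (both at squared distance 2), and every other site is strictly farther — so p lies on the C–E Voronoi edge.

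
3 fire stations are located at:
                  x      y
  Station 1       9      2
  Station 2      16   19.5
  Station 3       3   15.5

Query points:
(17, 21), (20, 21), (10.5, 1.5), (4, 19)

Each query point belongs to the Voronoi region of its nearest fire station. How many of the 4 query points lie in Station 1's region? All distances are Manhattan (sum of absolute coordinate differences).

1

(17, 21) — d to each: Station 1:27, Station 2:2.5, Station 3:19.5 → nearest is Station 2
(20, 21) — d to each: Station 1:30, Station 2:5.5, Station 3:22.5 → nearest is Station 2
(10.5, 1.5) — d to each: Station 1:2, Station 2:23.5, Station 3:21.5 → nearest is Station 1
(4, 19) — d to each: Station 1:22, Station 2:12.5, Station 3:4.5 → nearest is Station 3
1 of the 4 points has Station 1 as nearest.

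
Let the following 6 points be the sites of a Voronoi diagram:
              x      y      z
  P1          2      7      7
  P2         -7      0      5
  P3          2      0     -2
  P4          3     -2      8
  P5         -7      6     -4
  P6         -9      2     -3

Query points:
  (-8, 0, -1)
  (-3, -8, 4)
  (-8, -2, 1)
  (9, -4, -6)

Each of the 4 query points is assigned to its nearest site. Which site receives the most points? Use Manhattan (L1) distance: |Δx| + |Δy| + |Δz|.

P2

(-8, 0, -1) — d to each: P1:25, P2:7, P3:11, P4:22, P5:10, P6:5 → nearest is P6
(-3, -8, 4) — d to each: P1:23, P2:13, P3:19, P4:16, P5:26, P6:23 → nearest is P2
(-8, -2, 1) — d to each: P1:25, P2:7, P3:15, P4:18, P5:14, P6:9 → nearest is P2
(9, -4, -6) — d to each: P1:31, P2:31, P3:15, P4:22, P5:28, P6:27 → nearest is P3
Tally — P2:2, P3:1, P6:1. P2 captures the most (2).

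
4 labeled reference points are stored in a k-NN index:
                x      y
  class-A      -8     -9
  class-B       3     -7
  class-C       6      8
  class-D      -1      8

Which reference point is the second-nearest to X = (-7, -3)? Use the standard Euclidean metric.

Since √ is increasing, it suffices to compare squared distances:
d²(X, class-A) = (-7−(-8))² + (-3−(-9))² = 1 + 36 = 37
d²(X, class-B) = (-7−3)² + (-3−(-7))² = 100 + 16 = 116
d²(X, class-C) = (-7−6)² + (-3−8)² = 169 + 121 = 290
d²(X, class-D) = (-7−(-1))² + (-3−8)² = 36 + 121 = 157
Sorted ascending: class-A, class-B, class-D, … — the second-nearest is class-B.

class-B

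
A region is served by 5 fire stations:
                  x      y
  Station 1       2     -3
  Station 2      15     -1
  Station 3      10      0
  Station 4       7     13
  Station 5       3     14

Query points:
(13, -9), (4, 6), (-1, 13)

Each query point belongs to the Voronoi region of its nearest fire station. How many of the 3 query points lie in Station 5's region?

1

(13, -9) — d² to each: Station 1:157, Station 2:68, Station 3:90, Station 4:520, Station 5:629 → nearest is Station 2
(4, 6) — d² to each: Station 1:85, Station 2:170, Station 3:72, Station 4:58, Station 5:65 → nearest is Station 4
(-1, 13) — d² to each: Station 1:265, Station 2:452, Station 3:290, Station 4:64, Station 5:17 → nearest is Station 5
1 of the 3 points has Station 5 as nearest.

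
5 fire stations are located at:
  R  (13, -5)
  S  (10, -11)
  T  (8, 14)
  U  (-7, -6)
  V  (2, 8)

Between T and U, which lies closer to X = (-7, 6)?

U

Compare squared distances:
|XT|² = (-7−8)² + (6−14)² = 225 + 64 = 289
|XU|² = (-7−(-7))² + (6−(-6))² = 0 + 144 = 144
289 > 144, so U is closer.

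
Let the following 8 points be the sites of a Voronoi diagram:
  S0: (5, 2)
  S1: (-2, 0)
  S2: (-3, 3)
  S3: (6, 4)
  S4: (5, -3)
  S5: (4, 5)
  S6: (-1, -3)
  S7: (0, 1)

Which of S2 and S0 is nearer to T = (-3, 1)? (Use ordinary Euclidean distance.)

Compare squared distances:
|TS2|² = (-3−(-3))² + (1−3)² = 0 + 4 = 4
|TS0|² = (-3−5)² + (1−2)² = 64 + 1 = 65
4 < 65, so S2 is closer.

S2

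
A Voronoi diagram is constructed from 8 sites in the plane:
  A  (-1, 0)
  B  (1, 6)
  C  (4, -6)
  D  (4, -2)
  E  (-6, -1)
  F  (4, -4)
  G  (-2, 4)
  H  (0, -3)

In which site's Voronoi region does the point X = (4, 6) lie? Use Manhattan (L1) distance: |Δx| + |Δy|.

d(X,A) = 5 + 6 = 11
d(X,B) = 3 + 0 = 3
d(X,C) = 0 + 12 = 12
d(X,D) = 0 + 8 = 8
d(X,E) = 10 + 7 = 17
d(X,F) = 0 + 10 = 10
d(X,G) = 6 + 2 = 8
d(X,H) = 4 + 9 = 13
B is nearest.

B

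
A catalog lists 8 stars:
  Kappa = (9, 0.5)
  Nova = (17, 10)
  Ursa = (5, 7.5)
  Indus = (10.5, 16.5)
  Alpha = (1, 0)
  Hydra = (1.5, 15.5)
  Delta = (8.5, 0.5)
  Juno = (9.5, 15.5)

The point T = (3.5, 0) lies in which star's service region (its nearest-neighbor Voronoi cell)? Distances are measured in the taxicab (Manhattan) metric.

d(T, Kappa) = 5.5 + 0.5 = 6
d(T, Nova) = 13.5 + 10 = 23.5
d(T, Ursa) = 1.5 + 7.5 = 9
d(T, Indus) = 7 + 16.5 = 23.5
d(T, Alpha) = 2.5 + 0 = 2.5
d(T, Hydra) = 2 + 15.5 = 17.5
d(T, Delta) = 5 + 0.5 = 5.5
d(T, Juno) = 6 + 15.5 = 21.5
Minimum is at Alpha.

Alpha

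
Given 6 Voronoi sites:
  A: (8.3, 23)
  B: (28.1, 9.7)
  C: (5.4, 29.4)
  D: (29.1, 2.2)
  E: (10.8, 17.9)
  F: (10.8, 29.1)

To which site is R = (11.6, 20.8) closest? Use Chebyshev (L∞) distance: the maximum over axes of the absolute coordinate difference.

E

d(R,A) = max(3.3, 2.2) = 3.3
d(R,B) = max(16.5, 11.1) = 16.5
d(R,C) = max(6.2, 8.6) = 8.6
d(R,D) = max(17.5, 18.6) = 18.6
d(R,E) = max(0.8, 2.9) = 2.9
d(R,F) = max(0.8, 8.3) = 8.3
Minimum is at E.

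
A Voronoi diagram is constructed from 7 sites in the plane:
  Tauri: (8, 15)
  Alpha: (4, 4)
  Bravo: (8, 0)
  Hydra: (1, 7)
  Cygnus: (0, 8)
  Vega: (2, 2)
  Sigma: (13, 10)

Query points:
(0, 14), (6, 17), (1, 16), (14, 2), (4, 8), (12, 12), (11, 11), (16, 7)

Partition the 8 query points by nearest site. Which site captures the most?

(0, 14) — d² to each: Tauri:65, Alpha:116, Bravo:260, Hydra:50, Cygnus:36, Vega:148, Sigma:185 → nearest is Cygnus
(6, 17) — d² to each: Tauri:8, Alpha:173, Bravo:293, Hydra:125, Cygnus:117, Vega:241, Sigma:98 → nearest is Tauri
(1, 16) — d² to each: Tauri:50, Alpha:153, Bravo:305, Hydra:81, Cygnus:65, Vega:197, Sigma:180 → nearest is Tauri
(14, 2) — d² to each: Tauri:205, Alpha:104, Bravo:40, Hydra:194, Cygnus:232, Vega:144, Sigma:65 → nearest is Bravo
(4, 8) — d² to each: Tauri:65, Alpha:16, Bravo:80, Hydra:10, Cygnus:16, Vega:40, Sigma:85 → nearest is Hydra
(12, 12) — d² to each: Tauri:25, Alpha:128, Bravo:160, Hydra:146, Cygnus:160, Vega:200, Sigma:5 → nearest is Sigma
(11, 11) — d² to each: Tauri:25, Alpha:98, Bravo:130, Hydra:116, Cygnus:130, Vega:162, Sigma:5 → nearest is Sigma
(16, 7) — d² to each: Tauri:128, Alpha:153, Bravo:113, Hydra:225, Cygnus:257, Vega:221, Sigma:18 → nearest is Sigma
Tally — Tauri:2, Bravo:1, Hydra:1, Cygnus:1, Sigma:3. Sigma captures the most (3).

Sigma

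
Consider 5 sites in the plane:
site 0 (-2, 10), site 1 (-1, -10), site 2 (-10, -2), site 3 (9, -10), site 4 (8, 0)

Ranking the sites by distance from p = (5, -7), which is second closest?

site 1

Since √ is increasing, it suffices to compare squared distances:
d²(p, site 0) = (5−(-2))² + (-7−10)² = 49 + 289 = 338
d²(p, site 1) = (5−(-1))² + (-7−(-10))² = 36 + 9 = 45
d²(p, site 2) = (5−(-10))² + (-7−(-2))² = 225 + 25 = 250
d²(p, site 3) = (5−9)² + (-7−(-10))² = 16 + 9 = 25
d²(p, site 4) = (5−8)² + (-7−0)² = 9 + 49 = 58
Sorted ascending: site 3, site 1, site 4, … — the second-nearest is site 1.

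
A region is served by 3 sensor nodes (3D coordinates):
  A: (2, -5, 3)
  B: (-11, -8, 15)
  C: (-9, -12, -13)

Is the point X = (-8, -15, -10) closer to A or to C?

C

Compare squared distances:
|XA|² = (-8−2)² + (-15−(-5))² + (-10−3)² = 100 + 100 + 169 = 369
|XC|² = (-8−(-9))² + (-15−(-12))² + (-10−(-13))² = 1 + 9 + 9 = 19
369 > 19, so C is closer.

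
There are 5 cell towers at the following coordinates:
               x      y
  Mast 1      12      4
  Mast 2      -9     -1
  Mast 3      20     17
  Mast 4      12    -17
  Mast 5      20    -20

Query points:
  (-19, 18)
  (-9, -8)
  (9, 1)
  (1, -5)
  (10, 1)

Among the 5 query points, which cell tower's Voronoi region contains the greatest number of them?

(-19, 18) — d² to each: Mast 1:1157, Mast 2:461, Mast 3:1522, Mast 4:2186, Mast 5:2965 → nearest is Mast 2
(-9, -8) — d² to each: Mast 1:585, Mast 2:49, Mast 3:1466, Mast 4:522, Mast 5:985 → nearest is Mast 2
(9, 1) — d² to each: Mast 1:18, Mast 2:328, Mast 3:377, Mast 4:333, Mast 5:562 → nearest is Mast 1
(1, -5) — d² to each: Mast 1:202, Mast 2:116, Mast 3:845, Mast 4:265, Mast 5:586 → nearest is Mast 2
(10, 1) — d² to each: Mast 1:13, Mast 2:365, Mast 3:356, Mast 4:328, Mast 5:541 → nearest is Mast 1
Tally — Mast 1:2, Mast 2:3. Mast 2 captures the most (3).

Mast 2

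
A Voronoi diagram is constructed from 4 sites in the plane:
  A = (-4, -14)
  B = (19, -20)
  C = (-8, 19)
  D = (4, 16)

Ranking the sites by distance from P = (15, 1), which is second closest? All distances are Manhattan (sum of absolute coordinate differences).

d(P,A) = |15−(-4)| + |1−(-14)| = 19 + 15 = 34
d(P,B) = |15−19| + |1−(-20)| = 4 + 21 = 25
d(P,C) = |15−(-8)| + |1−19| = 23 + 18 = 41
d(P,D) = |15−4| + |1−16| = 11 + 15 = 26
Sorted ascending: B, D, A, … — the second-nearest is D.

D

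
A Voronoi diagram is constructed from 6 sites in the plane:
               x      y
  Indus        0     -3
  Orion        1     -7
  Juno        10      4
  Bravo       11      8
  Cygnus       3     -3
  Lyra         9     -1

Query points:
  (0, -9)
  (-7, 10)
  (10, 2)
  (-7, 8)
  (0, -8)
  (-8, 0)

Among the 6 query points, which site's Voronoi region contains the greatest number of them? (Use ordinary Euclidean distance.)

(0, -9) — d² to each: Indus:36, Orion:5, Juno:269, Bravo:410, Cygnus:45, Lyra:145 → nearest is Orion
(-7, 10) — d² to each: Indus:218, Orion:353, Juno:325, Bravo:328, Cygnus:269, Lyra:377 → nearest is Indus
(10, 2) — d² to each: Indus:125, Orion:162, Juno:4, Bravo:37, Cygnus:74, Lyra:10 → nearest is Juno
(-7, 8) — d² to each: Indus:170, Orion:289, Juno:305, Bravo:324, Cygnus:221, Lyra:337 → nearest is Indus
(0, -8) — d² to each: Indus:25, Orion:2, Juno:244, Bravo:377, Cygnus:34, Lyra:130 → nearest is Orion
(-8, 0) — d² to each: Indus:73, Orion:130, Juno:340, Bravo:425, Cygnus:130, Lyra:290 → nearest is Indus
Tally — Indus:3, Orion:2, Juno:1. Indus captures the most (3).

Indus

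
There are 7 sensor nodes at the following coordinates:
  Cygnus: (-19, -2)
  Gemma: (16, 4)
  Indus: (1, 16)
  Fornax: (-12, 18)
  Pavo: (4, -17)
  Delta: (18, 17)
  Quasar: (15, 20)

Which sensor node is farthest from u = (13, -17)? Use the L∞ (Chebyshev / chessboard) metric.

d(u, Cygnus) = max(32, 15) = 32
d(u, Gemma) = max(3, 21) = 21
d(u, Indus) = max(12, 33) = 33
d(u, Fornax) = max(25, 35) = 35
d(u, Pavo) = max(9, 0) = 9
d(u, Delta) = max(5, 34) = 34
d(u, Quasar) = max(2, 37) = 37
The largest is to Quasar.

Quasar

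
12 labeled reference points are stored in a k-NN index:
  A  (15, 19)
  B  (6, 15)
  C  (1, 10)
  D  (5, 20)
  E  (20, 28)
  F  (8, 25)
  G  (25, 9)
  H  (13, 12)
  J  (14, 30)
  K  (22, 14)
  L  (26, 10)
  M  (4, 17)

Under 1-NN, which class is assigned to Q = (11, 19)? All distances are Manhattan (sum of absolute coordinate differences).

d(Q,A) = 4 + 0 = 4
d(Q,B) = 5 + 4 = 9
d(Q,C) = 10 + 9 = 19
d(Q,D) = 6 + 1 = 7
d(Q,E) = 9 + 9 = 18
d(Q,F) = 3 + 6 = 9
d(Q,G) = 14 + 10 = 24
d(Q,H) = 2 + 7 = 9
d(Q,J) = 3 + 11 = 14
d(Q,K) = 11 + 5 = 16
d(Q,L) = 15 + 9 = 24
d(Q,M) = 7 + 2 = 9
A is nearest.

A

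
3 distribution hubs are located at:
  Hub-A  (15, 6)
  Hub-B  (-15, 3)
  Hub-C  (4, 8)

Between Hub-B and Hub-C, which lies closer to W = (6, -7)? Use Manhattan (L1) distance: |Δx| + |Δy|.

Hub-C

d(W, Hub-B) = |6−(-15)| + |-7−3| = 21 + 10 = 31
d(W, Hub-C) = |6−4| + |-7−8| = 2 + 15 = 17
31 > 17, so Hub-C is closer.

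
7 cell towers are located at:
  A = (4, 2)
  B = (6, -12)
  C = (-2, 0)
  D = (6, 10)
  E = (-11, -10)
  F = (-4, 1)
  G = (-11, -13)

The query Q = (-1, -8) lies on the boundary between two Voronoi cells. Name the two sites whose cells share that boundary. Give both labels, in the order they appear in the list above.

Squared distances from Q to each site:
|QA|² = 25 + 100 = 125
|QB|² = 49 + 16 = 65
|QC|² = 1 + 64 = 65
|QD|² = 49 + 324 = 373
|QE|² = 100 + 4 = 104
|QF|² = 9 + 81 = 90
|QG|² = 100 + 25 = 125
Q is equidistant from B and C (both at squared distance 65), and every other site is strictly farther — so Q lies on the B–C Voronoi edge.

B and C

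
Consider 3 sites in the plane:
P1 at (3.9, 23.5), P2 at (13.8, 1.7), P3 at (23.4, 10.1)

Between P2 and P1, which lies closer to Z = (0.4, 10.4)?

Compare squared distances:
|ZP2|² = (0.4−13.8)² + (10.4−1.7)² = 179.56 + 75.69 = 255.25
|ZP1|² = (0.4−3.9)² + (10.4−23.5)² = 12.25 + 171.61 = 183.86
255.25 > 183.86, so P1 is closer.

P1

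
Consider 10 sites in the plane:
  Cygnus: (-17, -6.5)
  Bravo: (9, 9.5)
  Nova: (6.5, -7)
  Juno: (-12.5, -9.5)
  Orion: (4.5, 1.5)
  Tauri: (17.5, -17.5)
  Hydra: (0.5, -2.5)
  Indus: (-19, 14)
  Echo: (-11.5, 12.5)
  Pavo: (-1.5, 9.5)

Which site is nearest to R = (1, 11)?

Squared Euclidean distances:
d²(R, Cygnus) = 324 + 306.25 = 630.25
d²(R, Bravo) = 64 + 2.25 = 66.25
d²(R, Nova) = 30.25 + 324 = 354.25
d²(R, Juno) = 182.25 + 420.25 = 602.5
d²(R, Orion) = 12.25 + 90.25 = 102.5
d²(R, Tauri) = 272.25 + 812.25 = 1084.5
d²(R, Hydra) = 0.25 + 182.25 = 182.5
d²(R, Indus) = 400 + 9 = 409
d²(R, Echo) = 156.25 + 2.25 = 158.5
d²(R, Pavo) = 6.25 + 2.25 = 8.5
Minimum is at Pavo.

Pavo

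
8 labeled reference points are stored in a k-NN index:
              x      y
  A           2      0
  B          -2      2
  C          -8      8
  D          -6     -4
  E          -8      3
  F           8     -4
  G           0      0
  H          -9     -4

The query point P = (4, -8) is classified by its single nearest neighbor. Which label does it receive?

Since √ is increasing, it suffices to compare squared distances:
|PA|² = (4−2)² + (-8−0)² = 4 + 64 = 68
|PB|² = (4−(-2))² + (-8−2)² = 36 + 100 = 136
|PC|² = (4−(-8))² + (-8−8)² = 144 + 256 = 400
|PD|² = (4−(-6))² + (-8−(-4))² = 100 + 16 = 116
|PE|² = (4−(-8))² + (-8−3)² = 144 + 121 = 265
|PF|² = (4−8)² + (-8−(-4))² = 16 + 16 = 32
|PG|² = (4−0)² + (-8−0)² = 16 + 64 = 80
|PH|² = (4−(-9))² + (-8−(-4))² = 169 + 16 = 185
The smallest is to F, so P lies in the Voronoi region of F.

F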